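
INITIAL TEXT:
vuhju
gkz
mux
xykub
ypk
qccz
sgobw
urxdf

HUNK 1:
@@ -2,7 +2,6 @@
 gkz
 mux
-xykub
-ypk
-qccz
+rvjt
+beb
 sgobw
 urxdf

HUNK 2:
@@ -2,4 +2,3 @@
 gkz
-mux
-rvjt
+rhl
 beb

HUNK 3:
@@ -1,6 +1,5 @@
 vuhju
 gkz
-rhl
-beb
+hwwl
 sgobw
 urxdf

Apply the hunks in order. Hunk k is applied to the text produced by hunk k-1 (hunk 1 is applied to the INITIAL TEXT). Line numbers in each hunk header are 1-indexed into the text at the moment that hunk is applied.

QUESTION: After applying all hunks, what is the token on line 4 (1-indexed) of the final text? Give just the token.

Answer: sgobw

Derivation:
Hunk 1: at line 2 remove [xykub,ypk,qccz] add [rvjt,beb] -> 7 lines: vuhju gkz mux rvjt beb sgobw urxdf
Hunk 2: at line 2 remove [mux,rvjt] add [rhl] -> 6 lines: vuhju gkz rhl beb sgobw urxdf
Hunk 3: at line 1 remove [rhl,beb] add [hwwl] -> 5 lines: vuhju gkz hwwl sgobw urxdf
Final line 4: sgobw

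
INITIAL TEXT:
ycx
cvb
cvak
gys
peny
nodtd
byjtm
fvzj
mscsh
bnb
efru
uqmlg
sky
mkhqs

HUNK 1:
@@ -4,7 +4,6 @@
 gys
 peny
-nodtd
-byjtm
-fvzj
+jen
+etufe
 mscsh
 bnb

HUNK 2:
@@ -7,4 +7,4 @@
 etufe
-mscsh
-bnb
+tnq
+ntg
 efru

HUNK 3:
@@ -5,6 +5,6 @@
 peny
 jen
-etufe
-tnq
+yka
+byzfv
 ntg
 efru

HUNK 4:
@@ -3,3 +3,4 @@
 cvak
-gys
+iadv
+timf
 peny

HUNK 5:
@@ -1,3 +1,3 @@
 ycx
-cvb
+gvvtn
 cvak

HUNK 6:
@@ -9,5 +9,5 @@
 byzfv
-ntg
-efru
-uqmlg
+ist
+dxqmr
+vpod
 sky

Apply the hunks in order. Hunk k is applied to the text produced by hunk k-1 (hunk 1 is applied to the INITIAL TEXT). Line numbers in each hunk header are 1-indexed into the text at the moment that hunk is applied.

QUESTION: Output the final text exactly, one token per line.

Answer: ycx
gvvtn
cvak
iadv
timf
peny
jen
yka
byzfv
ist
dxqmr
vpod
sky
mkhqs

Derivation:
Hunk 1: at line 4 remove [nodtd,byjtm,fvzj] add [jen,etufe] -> 13 lines: ycx cvb cvak gys peny jen etufe mscsh bnb efru uqmlg sky mkhqs
Hunk 2: at line 7 remove [mscsh,bnb] add [tnq,ntg] -> 13 lines: ycx cvb cvak gys peny jen etufe tnq ntg efru uqmlg sky mkhqs
Hunk 3: at line 5 remove [etufe,tnq] add [yka,byzfv] -> 13 lines: ycx cvb cvak gys peny jen yka byzfv ntg efru uqmlg sky mkhqs
Hunk 4: at line 3 remove [gys] add [iadv,timf] -> 14 lines: ycx cvb cvak iadv timf peny jen yka byzfv ntg efru uqmlg sky mkhqs
Hunk 5: at line 1 remove [cvb] add [gvvtn] -> 14 lines: ycx gvvtn cvak iadv timf peny jen yka byzfv ntg efru uqmlg sky mkhqs
Hunk 6: at line 9 remove [ntg,efru,uqmlg] add [ist,dxqmr,vpod] -> 14 lines: ycx gvvtn cvak iadv timf peny jen yka byzfv ist dxqmr vpod sky mkhqs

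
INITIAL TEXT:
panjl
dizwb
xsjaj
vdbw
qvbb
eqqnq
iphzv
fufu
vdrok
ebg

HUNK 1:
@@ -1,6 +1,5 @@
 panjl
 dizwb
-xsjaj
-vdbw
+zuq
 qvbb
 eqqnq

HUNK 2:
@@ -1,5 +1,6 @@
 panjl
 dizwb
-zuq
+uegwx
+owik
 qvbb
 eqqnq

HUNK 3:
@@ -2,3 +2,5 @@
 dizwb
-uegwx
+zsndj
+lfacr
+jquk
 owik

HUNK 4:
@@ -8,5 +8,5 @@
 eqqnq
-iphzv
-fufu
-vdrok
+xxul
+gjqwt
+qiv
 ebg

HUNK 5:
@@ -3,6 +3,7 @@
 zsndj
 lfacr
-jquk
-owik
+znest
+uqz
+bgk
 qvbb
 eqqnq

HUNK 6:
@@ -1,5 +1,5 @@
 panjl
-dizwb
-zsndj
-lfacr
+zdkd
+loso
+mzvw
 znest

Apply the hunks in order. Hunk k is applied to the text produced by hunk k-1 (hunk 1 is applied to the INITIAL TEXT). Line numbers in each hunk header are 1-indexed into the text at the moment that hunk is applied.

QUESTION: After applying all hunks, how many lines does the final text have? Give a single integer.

Hunk 1: at line 1 remove [xsjaj,vdbw] add [zuq] -> 9 lines: panjl dizwb zuq qvbb eqqnq iphzv fufu vdrok ebg
Hunk 2: at line 1 remove [zuq] add [uegwx,owik] -> 10 lines: panjl dizwb uegwx owik qvbb eqqnq iphzv fufu vdrok ebg
Hunk 3: at line 2 remove [uegwx] add [zsndj,lfacr,jquk] -> 12 lines: panjl dizwb zsndj lfacr jquk owik qvbb eqqnq iphzv fufu vdrok ebg
Hunk 4: at line 8 remove [iphzv,fufu,vdrok] add [xxul,gjqwt,qiv] -> 12 lines: panjl dizwb zsndj lfacr jquk owik qvbb eqqnq xxul gjqwt qiv ebg
Hunk 5: at line 3 remove [jquk,owik] add [znest,uqz,bgk] -> 13 lines: panjl dizwb zsndj lfacr znest uqz bgk qvbb eqqnq xxul gjqwt qiv ebg
Hunk 6: at line 1 remove [dizwb,zsndj,lfacr] add [zdkd,loso,mzvw] -> 13 lines: panjl zdkd loso mzvw znest uqz bgk qvbb eqqnq xxul gjqwt qiv ebg
Final line count: 13

Answer: 13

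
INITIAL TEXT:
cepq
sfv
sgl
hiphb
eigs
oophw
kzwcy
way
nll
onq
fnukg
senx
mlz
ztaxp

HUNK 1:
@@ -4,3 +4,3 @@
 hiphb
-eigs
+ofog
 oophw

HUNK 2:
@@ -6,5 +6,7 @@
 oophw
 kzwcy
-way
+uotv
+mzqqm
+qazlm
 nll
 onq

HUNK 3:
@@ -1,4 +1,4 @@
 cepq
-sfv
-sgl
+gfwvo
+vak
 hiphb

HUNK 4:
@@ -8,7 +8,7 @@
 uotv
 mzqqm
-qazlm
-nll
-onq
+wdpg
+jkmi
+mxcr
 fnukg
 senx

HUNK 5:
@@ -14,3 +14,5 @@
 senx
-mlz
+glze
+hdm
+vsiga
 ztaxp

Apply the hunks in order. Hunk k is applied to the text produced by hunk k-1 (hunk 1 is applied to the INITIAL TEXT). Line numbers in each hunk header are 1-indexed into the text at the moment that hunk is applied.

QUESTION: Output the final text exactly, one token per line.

Answer: cepq
gfwvo
vak
hiphb
ofog
oophw
kzwcy
uotv
mzqqm
wdpg
jkmi
mxcr
fnukg
senx
glze
hdm
vsiga
ztaxp

Derivation:
Hunk 1: at line 4 remove [eigs] add [ofog] -> 14 lines: cepq sfv sgl hiphb ofog oophw kzwcy way nll onq fnukg senx mlz ztaxp
Hunk 2: at line 6 remove [way] add [uotv,mzqqm,qazlm] -> 16 lines: cepq sfv sgl hiphb ofog oophw kzwcy uotv mzqqm qazlm nll onq fnukg senx mlz ztaxp
Hunk 3: at line 1 remove [sfv,sgl] add [gfwvo,vak] -> 16 lines: cepq gfwvo vak hiphb ofog oophw kzwcy uotv mzqqm qazlm nll onq fnukg senx mlz ztaxp
Hunk 4: at line 8 remove [qazlm,nll,onq] add [wdpg,jkmi,mxcr] -> 16 lines: cepq gfwvo vak hiphb ofog oophw kzwcy uotv mzqqm wdpg jkmi mxcr fnukg senx mlz ztaxp
Hunk 5: at line 14 remove [mlz] add [glze,hdm,vsiga] -> 18 lines: cepq gfwvo vak hiphb ofog oophw kzwcy uotv mzqqm wdpg jkmi mxcr fnukg senx glze hdm vsiga ztaxp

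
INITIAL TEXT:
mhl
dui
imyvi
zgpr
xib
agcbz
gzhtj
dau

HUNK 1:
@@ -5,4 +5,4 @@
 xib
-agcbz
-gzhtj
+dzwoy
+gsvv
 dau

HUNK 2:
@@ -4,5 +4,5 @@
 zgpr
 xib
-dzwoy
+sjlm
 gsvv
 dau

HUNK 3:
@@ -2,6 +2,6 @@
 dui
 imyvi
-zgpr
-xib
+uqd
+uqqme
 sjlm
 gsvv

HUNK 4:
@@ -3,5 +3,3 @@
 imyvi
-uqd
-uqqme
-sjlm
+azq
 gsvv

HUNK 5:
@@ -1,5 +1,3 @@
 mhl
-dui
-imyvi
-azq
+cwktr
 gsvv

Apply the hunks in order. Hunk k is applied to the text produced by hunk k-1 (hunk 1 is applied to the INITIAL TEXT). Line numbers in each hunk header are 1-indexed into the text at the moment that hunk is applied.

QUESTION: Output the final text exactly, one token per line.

Hunk 1: at line 5 remove [agcbz,gzhtj] add [dzwoy,gsvv] -> 8 lines: mhl dui imyvi zgpr xib dzwoy gsvv dau
Hunk 2: at line 4 remove [dzwoy] add [sjlm] -> 8 lines: mhl dui imyvi zgpr xib sjlm gsvv dau
Hunk 3: at line 2 remove [zgpr,xib] add [uqd,uqqme] -> 8 lines: mhl dui imyvi uqd uqqme sjlm gsvv dau
Hunk 4: at line 3 remove [uqd,uqqme,sjlm] add [azq] -> 6 lines: mhl dui imyvi azq gsvv dau
Hunk 5: at line 1 remove [dui,imyvi,azq] add [cwktr] -> 4 lines: mhl cwktr gsvv dau

Answer: mhl
cwktr
gsvv
dau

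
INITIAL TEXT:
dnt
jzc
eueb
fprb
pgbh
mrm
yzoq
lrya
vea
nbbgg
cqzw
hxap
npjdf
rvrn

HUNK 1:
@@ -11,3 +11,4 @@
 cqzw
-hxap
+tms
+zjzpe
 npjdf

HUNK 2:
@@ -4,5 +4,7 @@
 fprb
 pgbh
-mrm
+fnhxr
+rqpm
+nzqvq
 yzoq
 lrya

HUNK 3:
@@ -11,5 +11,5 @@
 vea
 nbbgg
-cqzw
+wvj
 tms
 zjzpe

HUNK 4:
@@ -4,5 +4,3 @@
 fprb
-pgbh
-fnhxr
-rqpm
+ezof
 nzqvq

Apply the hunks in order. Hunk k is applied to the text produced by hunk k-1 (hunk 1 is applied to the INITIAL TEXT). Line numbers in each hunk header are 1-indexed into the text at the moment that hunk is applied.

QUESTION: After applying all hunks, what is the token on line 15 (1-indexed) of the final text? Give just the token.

Answer: rvrn

Derivation:
Hunk 1: at line 11 remove [hxap] add [tms,zjzpe] -> 15 lines: dnt jzc eueb fprb pgbh mrm yzoq lrya vea nbbgg cqzw tms zjzpe npjdf rvrn
Hunk 2: at line 4 remove [mrm] add [fnhxr,rqpm,nzqvq] -> 17 lines: dnt jzc eueb fprb pgbh fnhxr rqpm nzqvq yzoq lrya vea nbbgg cqzw tms zjzpe npjdf rvrn
Hunk 3: at line 11 remove [cqzw] add [wvj] -> 17 lines: dnt jzc eueb fprb pgbh fnhxr rqpm nzqvq yzoq lrya vea nbbgg wvj tms zjzpe npjdf rvrn
Hunk 4: at line 4 remove [pgbh,fnhxr,rqpm] add [ezof] -> 15 lines: dnt jzc eueb fprb ezof nzqvq yzoq lrya vea nbbgg wvj tms zjzpe npjdf rvrn
Final line 15: rvrn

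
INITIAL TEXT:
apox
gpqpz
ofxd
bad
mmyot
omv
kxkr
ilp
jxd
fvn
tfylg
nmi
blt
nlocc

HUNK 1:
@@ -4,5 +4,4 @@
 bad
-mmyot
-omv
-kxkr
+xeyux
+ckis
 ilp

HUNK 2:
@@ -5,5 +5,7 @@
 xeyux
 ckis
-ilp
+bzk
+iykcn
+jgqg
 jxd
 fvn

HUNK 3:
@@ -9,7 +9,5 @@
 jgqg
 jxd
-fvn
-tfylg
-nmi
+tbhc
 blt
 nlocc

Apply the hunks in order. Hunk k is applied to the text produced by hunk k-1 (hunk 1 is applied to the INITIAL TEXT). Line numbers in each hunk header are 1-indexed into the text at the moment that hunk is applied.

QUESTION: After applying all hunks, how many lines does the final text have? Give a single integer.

Answer: 13

Derivation:
Hunk 1: at line 4 remove [mmyot,omv,kxkr] add [xeyux,ckis] -> 13 lines: apox gpqpz ofxd bad xeyux ckis ilp jxd fvn tfylg nmi blt nlocc
Hunk 2: at line 5 remove [ilp] add [bzk,iykcn,jgqg] -> 15 lines: apox gpqpz ofxd bad xeyux ckis bzk iykcn jgqg jxd fvn tfylg nmi blt nlocc
Hunk 3: at line 9 remove [fvn,tfylg,nmi] add [tbhc] -> 13 lines: apox gpqpz ofxd bad xeyux ckis bzk iykcn jgqg jxd tbhc blt nlocc
Final line count: 13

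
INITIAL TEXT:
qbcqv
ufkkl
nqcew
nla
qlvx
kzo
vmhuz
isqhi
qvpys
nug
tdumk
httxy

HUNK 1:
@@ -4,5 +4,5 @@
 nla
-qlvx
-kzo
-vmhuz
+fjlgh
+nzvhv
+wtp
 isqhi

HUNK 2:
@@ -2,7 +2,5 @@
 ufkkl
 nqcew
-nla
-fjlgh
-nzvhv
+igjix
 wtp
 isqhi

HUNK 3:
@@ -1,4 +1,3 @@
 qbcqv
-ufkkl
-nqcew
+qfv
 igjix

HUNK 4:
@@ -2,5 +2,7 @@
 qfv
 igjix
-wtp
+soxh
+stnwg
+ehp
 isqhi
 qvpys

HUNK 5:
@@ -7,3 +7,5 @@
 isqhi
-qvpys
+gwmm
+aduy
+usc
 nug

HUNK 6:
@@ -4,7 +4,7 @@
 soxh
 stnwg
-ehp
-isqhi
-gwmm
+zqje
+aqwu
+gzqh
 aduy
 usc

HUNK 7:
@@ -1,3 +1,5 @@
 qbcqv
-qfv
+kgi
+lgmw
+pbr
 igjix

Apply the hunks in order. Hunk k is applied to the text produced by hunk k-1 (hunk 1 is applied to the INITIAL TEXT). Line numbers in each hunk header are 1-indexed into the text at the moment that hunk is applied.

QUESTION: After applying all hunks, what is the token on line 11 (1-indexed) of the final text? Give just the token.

Answer: aduy

Derivation:
Hunk 1: at line 4 remove [qlvx,kzo,vmhuz] add [fjlgh,nzvhv,wtp] -> 12 lines: qbcqv ufkkl nqcew nla fjlgh nzvhv wtp isqhi qvpys nug tdumk httxy
Hunk 2: at line 2 remove [nla,fjlgh,nzvhv] add [igjix] -> 10 lines: qbcqv ufkkl nqcew igjix wtp isqhi qvpys nug tdumk httxy
Hunk 3: at line 1 remove [ufkkl,nqcew] add [qfv] -> 9 lines: qbcqv qfv igjix wtp isqhi qvpys nug tdumk httxy
Hunk 4: at line 2 remove [wtp] add [soxh,stnwg,ehp] -> 11 lines: qbcqv qfv igjix soxh stnwg ehp isqhi qvpys nug tdumk httxy
Hunk 5: at line 7 remove [qvpys] add [gwmm,aduy,usc] -> 13 lines: qbcqv qfv igjix soxh stnwg ehp isqhi gwmm aduy usc nug tdumk httxy
Hunk 6: at line 4 remove [ehp,isqhi,gwmm] add [zqje,aqwu,gzqh] -> 13 lines: qbcqv qfv igjix soxh stnwg zqje aqwu gzqh aduy usc nug tdumk httxy
Hunk 7: at line 1 remove [qfv] add [kgi,lgmw,pbr] -> 15 lines: qbcqv kgi lgmw pbr igjix soxh stnwg zqje aqwu gzqh aduy usc nug tdumk httxy
Final line 11: aduy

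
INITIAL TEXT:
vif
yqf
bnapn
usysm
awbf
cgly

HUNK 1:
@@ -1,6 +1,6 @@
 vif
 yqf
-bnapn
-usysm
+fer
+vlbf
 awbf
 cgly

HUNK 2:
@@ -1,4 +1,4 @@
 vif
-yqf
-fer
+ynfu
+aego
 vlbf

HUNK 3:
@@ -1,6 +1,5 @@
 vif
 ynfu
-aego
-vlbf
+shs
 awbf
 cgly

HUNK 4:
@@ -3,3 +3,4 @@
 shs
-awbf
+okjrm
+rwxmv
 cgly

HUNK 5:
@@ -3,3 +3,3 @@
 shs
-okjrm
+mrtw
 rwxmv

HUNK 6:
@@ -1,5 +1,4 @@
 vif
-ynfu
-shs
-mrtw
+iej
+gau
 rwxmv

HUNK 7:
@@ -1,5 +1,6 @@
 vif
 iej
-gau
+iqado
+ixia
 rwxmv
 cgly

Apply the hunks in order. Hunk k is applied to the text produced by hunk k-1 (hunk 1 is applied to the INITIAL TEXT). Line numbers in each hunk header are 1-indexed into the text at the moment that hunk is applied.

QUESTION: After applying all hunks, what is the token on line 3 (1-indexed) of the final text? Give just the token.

Hunk 1: at line 1 remove [bnapn,usysm] add [fer,vlbf] -> 6 lines: vif yqf fer vlbf awbf cgly
Hunk 2: at line 1 remove [yqf,fer] add [ynfu,aego] -> 6 lines: vif ynfu aego vlbf awbf cgly
Hunk 3: at line 1 remove [aego,vlbf] add [shs] -> 5 lines: vif ynfu shs awbf cgly
Hunk 4: at line 3 remove [awbf] add [okjrm,rwxmv] -> 6 lines: vif ynfu shs okjrm rwxmv cgly
Hunk 5: at line 3 remove [okjrm] add [mrtw] -> 6 lines: vif ynfu shs mrtw rwxmv cgly
Hunk 6: at line 1 remove [ynfu,shs,mrtw] add [iej,gau] -> 5 lines: vif iej gau rwxmv cgly
Hunk 7: at line 1 remove [gau] add [iqado,ixia] -> 6 lines: vif iej iqado ixia rwxmv cgly
Final line 3: iqado

Answer: iqado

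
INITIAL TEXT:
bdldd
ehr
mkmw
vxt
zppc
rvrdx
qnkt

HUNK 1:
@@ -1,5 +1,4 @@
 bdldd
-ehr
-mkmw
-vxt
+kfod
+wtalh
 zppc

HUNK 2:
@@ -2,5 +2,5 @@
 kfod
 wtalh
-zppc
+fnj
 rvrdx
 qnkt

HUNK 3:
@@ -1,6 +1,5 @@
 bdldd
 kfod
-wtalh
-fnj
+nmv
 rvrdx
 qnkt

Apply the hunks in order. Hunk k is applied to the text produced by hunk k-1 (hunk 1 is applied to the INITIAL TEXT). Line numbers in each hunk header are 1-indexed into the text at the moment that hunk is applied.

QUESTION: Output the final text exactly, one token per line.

Hunk 1: at line 1 remove [ehr,mkmw,vxt] add [kfod,wtalh] -> 6 lines: bdldd kfod wtalh zppc rvrdx qnkt
Hunk 2: at line 2 remove [zppc] add [fnj] -> 6 lines: bdldd kfod wtalh fnj rvrdx qnkt
Hunk 3: at line 1 remove [wtalh,fnj] add [nmv] -> 5 lines: bdldd kfod nmv rvrdx qnkt

Answer: bdldd
kfod
nmv
rvrdx
qnkt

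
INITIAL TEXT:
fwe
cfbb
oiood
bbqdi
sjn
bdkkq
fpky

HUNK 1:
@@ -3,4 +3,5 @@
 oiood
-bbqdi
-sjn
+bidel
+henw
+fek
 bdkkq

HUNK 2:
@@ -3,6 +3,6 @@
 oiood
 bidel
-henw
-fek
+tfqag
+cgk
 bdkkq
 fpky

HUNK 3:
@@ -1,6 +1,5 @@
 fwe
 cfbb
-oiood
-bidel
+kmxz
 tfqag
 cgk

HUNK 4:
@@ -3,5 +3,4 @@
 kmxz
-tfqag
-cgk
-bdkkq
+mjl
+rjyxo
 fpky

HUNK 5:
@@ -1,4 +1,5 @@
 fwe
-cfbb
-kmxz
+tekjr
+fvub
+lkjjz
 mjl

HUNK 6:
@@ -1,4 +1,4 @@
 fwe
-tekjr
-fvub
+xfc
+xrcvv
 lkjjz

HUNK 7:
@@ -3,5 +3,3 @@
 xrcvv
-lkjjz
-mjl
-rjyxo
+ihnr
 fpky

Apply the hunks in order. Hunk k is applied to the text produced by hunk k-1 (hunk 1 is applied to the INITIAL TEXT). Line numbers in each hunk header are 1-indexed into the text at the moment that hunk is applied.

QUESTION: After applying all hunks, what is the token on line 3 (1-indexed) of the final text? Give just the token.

Answer: xrcvv

Derivation:
Hunk 1: at line 3 remove [bbqdi,sjn] add [bidel,henw,fek] -> 8 lines: fwe cfbb oiood bidel henw fek bdkkq fpky
Hunk 2: at line 3 remove [henw,fek] add [tfqag,cgk] -> 8 lines: fwe cfbb oiood bidel tfqag cgk bdkkq fpky
Hunk 3: at line 1 remove [oiood,bidel] add [kmxz] -> 7 lines: fwe cfbb kmxz tfqag cgk bdkkq fpky
Hunk 4: at line 3 remove [tfqag,cgk,bdkkq] add [mjl,rjyxo] -> 6 lines: fwe cfbb kmxz mjl rjyxo fpky
Hunk 5: at line 1 remove [cfbb,kmxz] add [tekjr,fvub,lkjjz] -> 7 lines: fwe tekjr fvub lkjjz mjl rjyxo fpky
Hunk 6: at line 1 remove [tekjr,fvub] add [xfc,xrcvv] -> 7 lines: fwe xfc xrcvv lkjjz mjl rjyxo fpky
Hunk 7: at line 3 remove [lkjjz,mjl,rjyxo] add [ihnr] -> 5 lines: fwe xfc xrcvv ihnr fpky
Final line 3: xrcvv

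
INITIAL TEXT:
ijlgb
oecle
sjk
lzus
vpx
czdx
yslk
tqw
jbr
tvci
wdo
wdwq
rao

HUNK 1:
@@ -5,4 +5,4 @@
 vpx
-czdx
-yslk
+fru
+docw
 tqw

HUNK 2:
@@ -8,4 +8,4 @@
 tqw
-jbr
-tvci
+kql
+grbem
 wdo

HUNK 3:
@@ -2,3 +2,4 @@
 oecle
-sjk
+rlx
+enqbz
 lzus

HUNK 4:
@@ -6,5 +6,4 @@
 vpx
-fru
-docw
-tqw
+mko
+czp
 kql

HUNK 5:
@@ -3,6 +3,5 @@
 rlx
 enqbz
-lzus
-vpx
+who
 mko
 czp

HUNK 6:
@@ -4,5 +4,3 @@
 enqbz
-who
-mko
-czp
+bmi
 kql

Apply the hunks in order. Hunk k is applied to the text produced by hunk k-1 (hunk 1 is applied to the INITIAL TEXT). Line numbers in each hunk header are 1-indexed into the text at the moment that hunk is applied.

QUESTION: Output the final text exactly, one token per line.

Hunk 1: at line 5 remove [czdx,yslk] add [fru,docw] -> 13 lines: ijlgb oecle sjk lzus vpx fru docw tqw jbr tvci wdo wdwq rao
Hunk 2: at line 8 remove [jbr,tvci] add [kql,grbem] -> 13 lines: ijlgb oecle sjk lzus vpx fru docw tqw kql grbem wdo wdwq rao
Hunk 3: at line 2 remove [sjk] add [rlx,enqbz] -> 14 lines: ijlgb oecle rlx enqbz lzus vpx fru docw tqw kql grbem wdo wdwq rao
Hunk 4: at line 6 remove [fru,docw,tqw] add [mko,czp] -> 13 lines: ijlgb oecle rlx enqbz lzus vpx mko czp kql grbem wdo wdwq rao
Hunk 5: at line 3 remove [lzus,vpx] add [who] -> 12 lines: ijlgb oecle rlx enqbz who mko czp kql grbem wdo wdwq rao
Hunk 6: at line 4 remove [who,mko,czp] add [bmi] -> 10 lines: ijlgb oecle rlx enqbz bmi kql grbem wdo wdwq rao

Answer: ijlgb
oecle
rlx
enqbz
bmi
kql
grbem
wdo
wdwq
rao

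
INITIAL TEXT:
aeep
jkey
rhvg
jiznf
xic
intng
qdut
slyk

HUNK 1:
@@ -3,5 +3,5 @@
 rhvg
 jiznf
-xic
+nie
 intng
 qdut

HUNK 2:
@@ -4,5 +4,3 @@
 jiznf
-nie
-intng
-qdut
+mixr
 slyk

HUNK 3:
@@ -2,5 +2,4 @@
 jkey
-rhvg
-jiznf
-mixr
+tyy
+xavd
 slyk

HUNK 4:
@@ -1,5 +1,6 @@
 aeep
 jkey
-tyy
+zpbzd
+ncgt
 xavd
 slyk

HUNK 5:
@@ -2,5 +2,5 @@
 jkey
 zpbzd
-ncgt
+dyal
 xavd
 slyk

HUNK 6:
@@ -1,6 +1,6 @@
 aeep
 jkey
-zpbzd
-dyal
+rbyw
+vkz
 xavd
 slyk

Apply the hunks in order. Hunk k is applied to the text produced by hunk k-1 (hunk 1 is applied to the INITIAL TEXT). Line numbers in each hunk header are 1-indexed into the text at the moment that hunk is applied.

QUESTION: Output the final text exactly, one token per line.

Answer: aeep
jkey
rbyw
vkz
xavd
slyk

Derivation:
Hunk 1: at line 3 remove [xic] add [nie] -> 8 lines: aeep jkey rhvg jiznf nie intng qdut slyk
Hunk 2: at line 4 remove [nie,intng,qdut] add [mixr] -> 6 lines: aeep jkey rhvg jiznf mixr slyk
Hunk 3: at line 2 remove [rhvg,jiznf,mixr] add [tyy,xavd] -> 5 lines: aeep jkey tyy xavd slyk
Hunk 4: at line 1 remove [tyy] add [zpbzd,ncgt] -> 6 lines: aeep jkey zpbzd ncgt xavd slyk
Hunk 5: at line 2 remove [ncgt] add [dyal] -> 6 lines: aeep jkey zpbzd dyal xavd slyk
Hunk 6: at line 1 remove [zpbzd,dyal] add [rbyw,vkz] -> 6 lines: aeep jkey rbyw vkz xavd slyk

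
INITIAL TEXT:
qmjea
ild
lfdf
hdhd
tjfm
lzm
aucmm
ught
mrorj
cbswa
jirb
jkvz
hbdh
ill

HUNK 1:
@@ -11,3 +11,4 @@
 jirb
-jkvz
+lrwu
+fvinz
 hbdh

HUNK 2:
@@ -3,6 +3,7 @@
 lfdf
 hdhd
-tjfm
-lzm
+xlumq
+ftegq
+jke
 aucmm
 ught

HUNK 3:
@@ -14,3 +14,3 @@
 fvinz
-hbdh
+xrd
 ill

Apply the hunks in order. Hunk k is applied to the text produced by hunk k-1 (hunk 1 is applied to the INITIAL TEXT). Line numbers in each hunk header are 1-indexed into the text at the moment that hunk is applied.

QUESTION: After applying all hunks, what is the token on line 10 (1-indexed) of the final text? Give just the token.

Hunk 1: at line 11 remove [jkvz] add [lrwu,fvinz] -> 15 lines: qmjea ild lfdf hdhd tjfm lzm aucmm ught mrorj cbswa jirb lrwu fvinz hbdh ill
Hunk 2: at line 3 remove [tjfm,lzm] add [xlumq,ftegq,jke] -> 16 lines: qmjea ild lfdf hdhd xlumq ftegq jke aucmm ught mrorj cbswa jirb lrwu fvinz hbdh ill
Hunk 3: at line 14 remove [hbdh] add [xrd] -> 16 lines: qmjea ild lfdf hdhd xlumq ftegq jke aucmm ught mrorj cbswa jirb lrwu fvinz xrd ill
Final line 10: mrorj

Answer: mrorj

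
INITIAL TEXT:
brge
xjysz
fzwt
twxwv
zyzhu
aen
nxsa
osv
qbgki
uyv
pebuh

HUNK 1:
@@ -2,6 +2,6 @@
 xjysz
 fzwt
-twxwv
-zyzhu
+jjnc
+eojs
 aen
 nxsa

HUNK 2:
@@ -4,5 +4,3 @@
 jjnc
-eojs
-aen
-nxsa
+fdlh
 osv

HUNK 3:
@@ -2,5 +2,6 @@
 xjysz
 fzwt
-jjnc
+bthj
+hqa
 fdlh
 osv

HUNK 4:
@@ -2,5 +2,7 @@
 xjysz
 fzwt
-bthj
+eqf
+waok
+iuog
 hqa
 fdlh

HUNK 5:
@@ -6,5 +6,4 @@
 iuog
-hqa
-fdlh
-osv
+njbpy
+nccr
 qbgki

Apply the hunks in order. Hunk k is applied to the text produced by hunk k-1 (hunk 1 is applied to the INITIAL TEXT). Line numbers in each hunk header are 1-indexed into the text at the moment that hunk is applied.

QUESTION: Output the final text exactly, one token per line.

Hunk 1: at line 2 remove [twxwv,zyzhu] add [jjnc,eojs] -> 11 lines: brge xjysz fzwt jjnc eojs aen nxsa osv qbgki uyv pebuh
Hunk 2: at line 4 remove [eojs,aen,nxsa] add [fdlh] -> 9 lines: brge xjysz fzwt jjnc fdlh osv qbgki uyv pebuh
Hunk 3: at line 2 remove [jjnc] add [bthj,hqa] -> 10 lines: brge xjysz fzwt bthj hqa fdlh osv qbgki uyv pebuh
Hunk 4: at line 2 remove [bthj] add [eqf,waok,iuog] -> 12 lines: brge xjysz fzwt eqf waok iuog hqa fdlh osv qbgki uyv pebuh
Hunk 5: at line 6 remove [hqa,fdlh,osv] add [njbpy,nccr] -> 11 lines: brge xjysz fzwt eqf waok iuog njbpy nccr qbgki uyv pebuh

Answer: brge
xjysz
fzwt
eqf
waok
iuog
njbpy
nccr
qbgki
uyv
pebuh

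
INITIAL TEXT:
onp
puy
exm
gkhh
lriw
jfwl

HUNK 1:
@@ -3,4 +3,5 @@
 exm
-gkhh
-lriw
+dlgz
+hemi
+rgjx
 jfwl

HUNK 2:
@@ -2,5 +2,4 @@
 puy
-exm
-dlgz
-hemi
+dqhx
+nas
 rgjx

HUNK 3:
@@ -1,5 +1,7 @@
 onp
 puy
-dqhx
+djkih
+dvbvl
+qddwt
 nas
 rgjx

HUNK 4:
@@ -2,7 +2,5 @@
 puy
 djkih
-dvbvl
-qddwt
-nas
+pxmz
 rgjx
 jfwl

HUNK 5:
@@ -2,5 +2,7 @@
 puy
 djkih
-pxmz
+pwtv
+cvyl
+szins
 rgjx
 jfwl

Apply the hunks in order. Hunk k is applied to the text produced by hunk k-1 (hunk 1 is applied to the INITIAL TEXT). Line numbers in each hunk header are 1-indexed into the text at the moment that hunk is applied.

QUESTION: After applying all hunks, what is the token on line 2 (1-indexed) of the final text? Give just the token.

Hunk 1: at line 3 remove [gkhh,lriw] add [dlgz,hemi,rgjx] -> 7 lines: onp puy exm dlgz hemi rgjx jfwl
Hunk 2: at line 2 remove [exm,dlgz,hemi] add [dqhx,nas] -> 6 lines: onp puy dqhx nas rgjx jfwl
Hunk 3: at line 1 remove [dqhx] add [djkih,dvbvl,qddwt] -> 8 lines: onp puy djkih dvbvl qddwt nas rgjx jfwl
Hunk 4: at line 2 remove [dvbvl,qddwt,nas] add [pxmz] -> 6 lines: onp puy djkih pxmz rgjx jfwl
Hunk 5: at line 2 remove [pxmz] add [pwtv,cvyl,szins] -> 8 lines: onp puy djkih pwtv cvyl szins rgjx jfwl
Final line 2: puy

Answer: puy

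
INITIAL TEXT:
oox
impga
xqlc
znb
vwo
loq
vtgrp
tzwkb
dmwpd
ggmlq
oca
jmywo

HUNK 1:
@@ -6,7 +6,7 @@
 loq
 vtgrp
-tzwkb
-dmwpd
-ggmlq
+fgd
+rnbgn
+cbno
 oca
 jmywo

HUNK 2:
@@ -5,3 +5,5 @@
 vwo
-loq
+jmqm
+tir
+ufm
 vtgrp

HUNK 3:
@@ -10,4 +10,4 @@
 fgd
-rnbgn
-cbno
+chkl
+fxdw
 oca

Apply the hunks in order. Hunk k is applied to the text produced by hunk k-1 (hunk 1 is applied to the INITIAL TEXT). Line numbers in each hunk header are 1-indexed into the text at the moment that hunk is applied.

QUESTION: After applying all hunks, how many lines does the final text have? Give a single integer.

Hunk 1: at line 6 remove [tzwkb,dmwpd,ggmlq] add [fgd,rnbgn,cbno] -> 12 lines: oox impga xqlc znb vwo loq vtgrp fgd rnbgn cbno oca jmywo
Hunk 2: at line 5 remove [loq] add [jmqm,tir,ufm] -> 14 lines: oox impga xqlc znb vwo jmqm tir ufm vtgrp fgd rnbgn cbno oca jmywo
Hunk 3: at line 10 remove [rnbgn,cbno] add [chkl,fxdw] -> 14 lines: oox impga xqlc znb vwo jmqm tir ufm vtgrp fgd chkl fxdw oca jmywo
Final line count: 14

Answer: 14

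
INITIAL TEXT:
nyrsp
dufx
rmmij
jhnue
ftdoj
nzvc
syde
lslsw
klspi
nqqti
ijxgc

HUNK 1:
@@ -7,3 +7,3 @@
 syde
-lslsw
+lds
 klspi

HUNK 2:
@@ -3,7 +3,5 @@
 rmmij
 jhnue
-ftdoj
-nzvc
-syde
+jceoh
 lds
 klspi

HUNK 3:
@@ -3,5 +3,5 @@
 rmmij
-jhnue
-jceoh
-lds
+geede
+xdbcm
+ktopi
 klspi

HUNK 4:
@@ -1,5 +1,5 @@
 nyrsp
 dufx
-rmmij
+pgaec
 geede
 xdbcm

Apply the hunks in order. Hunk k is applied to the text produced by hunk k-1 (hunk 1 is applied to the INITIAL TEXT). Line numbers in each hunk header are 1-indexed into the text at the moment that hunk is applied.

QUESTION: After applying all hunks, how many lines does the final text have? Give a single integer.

Hunk 1: at line 7 remove [lslsw] add [lds] -> 11 lines: nyrsp dufx rmmij jhnue ftdoj nzvc syde lds klspi nqqti ijxgc
Hunk 2: at line 3 remove [ftdoj,nzvc,syde] add [jceoh] -> 9 lines: nyrsp dufx rmmij jhnue jceoh lds klspi nqqti ijxgc
Hunk 3: at line 3 remove [jhnue,jceoh,lds] add [geede,xdbcm,ktopi] -> 9 lines: nyrsp dufx rmmij geede xdbcm ktopi klspi nqqti ijxgc
Hunk 4: at line 1 remove [rmmij] add [pgaec] -> 9 lines: nyrsp dufx pgaec geede xdbcm ktopi klspi nqqti ijxgc
Final line count: 9

Answer: 9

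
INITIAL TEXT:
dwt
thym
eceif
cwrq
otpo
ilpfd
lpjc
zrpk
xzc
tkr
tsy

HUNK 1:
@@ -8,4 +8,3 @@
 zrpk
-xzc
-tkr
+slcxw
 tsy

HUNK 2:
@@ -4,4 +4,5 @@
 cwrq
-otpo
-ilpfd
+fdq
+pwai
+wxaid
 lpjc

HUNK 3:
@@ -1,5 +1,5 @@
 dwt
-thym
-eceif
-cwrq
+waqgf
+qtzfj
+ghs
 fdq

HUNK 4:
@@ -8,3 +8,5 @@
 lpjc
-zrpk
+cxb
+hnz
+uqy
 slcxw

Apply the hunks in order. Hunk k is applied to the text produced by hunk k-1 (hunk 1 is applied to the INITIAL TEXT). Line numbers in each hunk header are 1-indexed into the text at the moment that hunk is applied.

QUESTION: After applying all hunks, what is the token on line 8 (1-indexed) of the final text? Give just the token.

Answer: lpjc

Derivation:
Hunk 1: at line 8 remove [xzc,tkr] add [slcxw] -> 10 lines: dwt thym eceif cwrq otpo ilpfd lpjc zrpk slcxw tsy
Hunk 2: at line 4 remove [otpo,ilpfd] add [fdq,pwai,wxaid] -> 11 lines: dwt thym eceif cwrq fdq pwai wxaid lpjc zrpk slcxw tsy
Hunk 3: at line 1 remove [thym,eceif,cwrq] add [waqgf,qtzfj,ghs] -> 11 lines: dwt waqgf qtzfj ghs fdq pwai wxaid lpjc zrpk slcxw tsy
Hunk 4: at line 8 remove [zrpk] add [cxb,hnz,uqy] -> 13 lines: dwt waqgf qtzfj ghs fdq pwai wxaid lpjc cxb hnz uqy slcxw tsy
Final line 8: lpjc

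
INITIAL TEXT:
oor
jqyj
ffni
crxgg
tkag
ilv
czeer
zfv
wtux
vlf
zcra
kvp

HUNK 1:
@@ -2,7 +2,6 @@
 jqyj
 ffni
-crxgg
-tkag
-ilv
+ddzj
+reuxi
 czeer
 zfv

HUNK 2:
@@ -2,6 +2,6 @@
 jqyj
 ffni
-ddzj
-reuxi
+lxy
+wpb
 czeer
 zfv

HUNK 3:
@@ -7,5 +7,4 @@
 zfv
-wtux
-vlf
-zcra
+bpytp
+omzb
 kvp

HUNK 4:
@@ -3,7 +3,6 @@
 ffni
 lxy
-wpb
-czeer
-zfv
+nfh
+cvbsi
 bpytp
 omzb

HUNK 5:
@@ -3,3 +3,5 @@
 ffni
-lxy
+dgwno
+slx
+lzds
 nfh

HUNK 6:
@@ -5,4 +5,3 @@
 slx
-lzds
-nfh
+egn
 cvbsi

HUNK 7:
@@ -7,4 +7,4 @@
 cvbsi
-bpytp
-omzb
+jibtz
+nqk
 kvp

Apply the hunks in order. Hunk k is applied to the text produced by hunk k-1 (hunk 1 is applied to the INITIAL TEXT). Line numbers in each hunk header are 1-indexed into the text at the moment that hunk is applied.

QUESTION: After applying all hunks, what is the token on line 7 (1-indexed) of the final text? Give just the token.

Hunk 1: at line 2 remove [crxgg,tkag,ilv] add [ddzj,reuxi] -> 11 lines: oor jqyj ffni ddzj reuxi czeer zfv wtux vlf zcra kvp
Hunk 2: at line 2 remove [ddzj,reuxi] add [lxy,wpb] -> 11 lines: oor jqyj ffni lxy wpb czeer zfv wtux vlf zcra kvp
Hunk 3: at line 7 remove [wtux,vlf,zcra] add [bpytp,omzb] -> 10 lines: oor jqyj ffni lxy wpb czeer zfv bpytp omzb kvp
Hunk 4: at line 3 remove [wpb,czeer,zfv] add [nfh,cvbsi] -> 9 lines: oor jqyj ffni lxy nfh cvbsi bpytp omzb kvp
Hunk 5: at line 3 remove [lxy] add [dgwno,slx,lzds] -> 11 lines: oor jqyj ffni dgwno slx lzds nfh cvbsi bpytp omzb kvp
Hunk 6: at line 5 remove [lzds,nfh] add [egn] -> 10 lines: oor jqyj ffni dgwno slx egn cvbsi bpytp omzb kvp
Hunk 7: at line 7 remove [bpytp,omzb] add [jibtz,nqk] -> 10 lines: oor jqyj ffni dgwno slx egn cvbsi jibtz nqk kvp
Final line 7: cvbsi

Answer: cvbsi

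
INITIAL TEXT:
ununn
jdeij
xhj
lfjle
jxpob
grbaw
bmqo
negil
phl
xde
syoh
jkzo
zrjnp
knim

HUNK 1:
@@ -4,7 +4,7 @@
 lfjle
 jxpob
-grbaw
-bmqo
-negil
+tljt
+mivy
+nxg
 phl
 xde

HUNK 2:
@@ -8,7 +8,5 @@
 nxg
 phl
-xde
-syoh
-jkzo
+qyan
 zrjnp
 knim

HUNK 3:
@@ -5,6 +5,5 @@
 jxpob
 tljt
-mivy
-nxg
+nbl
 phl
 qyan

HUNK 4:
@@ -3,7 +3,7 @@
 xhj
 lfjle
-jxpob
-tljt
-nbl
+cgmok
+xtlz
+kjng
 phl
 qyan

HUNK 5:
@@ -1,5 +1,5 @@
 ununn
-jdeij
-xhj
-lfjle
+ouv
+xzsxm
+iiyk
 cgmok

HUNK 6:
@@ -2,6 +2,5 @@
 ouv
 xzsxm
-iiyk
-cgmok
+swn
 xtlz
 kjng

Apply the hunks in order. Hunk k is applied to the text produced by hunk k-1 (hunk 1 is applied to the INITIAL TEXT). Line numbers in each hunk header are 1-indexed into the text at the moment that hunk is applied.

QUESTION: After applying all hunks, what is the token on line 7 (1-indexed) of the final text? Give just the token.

Hunk 1: at line 4 remove [grbaw,bmqo,negil] add [tljt,mivy,nxg] -> 14 lines: ununn jdeij xhj lfjle jxpob tljt mivy nxg phl xde syoh jkzo zrjnp knim
Hunk 2: at line 8 remove [xde,syoh,jkzo] add [qyan] -> 12 lines: ununn jdeij xhj lfjle jxpob tljt mivy nxg phl qyan zrjnp knim
Hunk 3: at line 5 remove [mivy,nxg] add [nbl] -> 11 lines: ununn jdeij xhj lfjle jxpob tljt nbl phl qyan zrjnp knim
Hunk 4: at line 3 remove [jxpob,tljt,nbl] add [cgmok,xtlz,kjng] -> 11 lines: ununn jdeij xhj lfjle cgmok xtlz kjng phl qyan zrjnp knim
Hunk 5: at line 1 remove [jdeij,xhj,lfjle] add [ouv,xzsxm,iiyk] -> 11 lines: ununn ouv xzsxm iiyk cgmok xtlz kjng phl qyan zrjnp knim
Hunk 6: at line 2 remove [iiyk,cgmok] add [swn] -> 10 lines: ununn ouv xzsxm swn xtlz kjng phl qyan zrjnp knim
Final line 7: phl

Answer: phl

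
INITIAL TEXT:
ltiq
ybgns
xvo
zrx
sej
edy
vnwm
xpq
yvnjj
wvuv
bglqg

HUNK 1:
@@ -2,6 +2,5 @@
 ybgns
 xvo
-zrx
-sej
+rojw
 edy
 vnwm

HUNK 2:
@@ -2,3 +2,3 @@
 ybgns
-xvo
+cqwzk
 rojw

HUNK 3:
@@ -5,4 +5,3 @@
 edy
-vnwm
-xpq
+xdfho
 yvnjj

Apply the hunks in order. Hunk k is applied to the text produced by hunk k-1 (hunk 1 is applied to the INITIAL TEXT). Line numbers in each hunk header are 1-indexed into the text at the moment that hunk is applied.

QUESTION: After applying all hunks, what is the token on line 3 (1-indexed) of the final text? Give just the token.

Hunk 1: at line 2 remove [zrx,sej] add [rojw] -> 10 lines: ltiq ybgns xvo rojw edy vnwm xpq yvnjj wvuv bglqg
Hunk 2: at line 2 remove [xvo] add [cqwzk] -> 10 lines: ltiq ybgns cqwzk rojw edy vnwm xpq yvnjj wvuv bglqg
Hunk 3: at line 5 remove [vnwm,xpq] add [xdfho] -> 9 lines: ltiq ybgns cqwzk rojw edy xdfho yvnjj wvuv bglqg
Final line 3: cqwzk

Answer: cqwzk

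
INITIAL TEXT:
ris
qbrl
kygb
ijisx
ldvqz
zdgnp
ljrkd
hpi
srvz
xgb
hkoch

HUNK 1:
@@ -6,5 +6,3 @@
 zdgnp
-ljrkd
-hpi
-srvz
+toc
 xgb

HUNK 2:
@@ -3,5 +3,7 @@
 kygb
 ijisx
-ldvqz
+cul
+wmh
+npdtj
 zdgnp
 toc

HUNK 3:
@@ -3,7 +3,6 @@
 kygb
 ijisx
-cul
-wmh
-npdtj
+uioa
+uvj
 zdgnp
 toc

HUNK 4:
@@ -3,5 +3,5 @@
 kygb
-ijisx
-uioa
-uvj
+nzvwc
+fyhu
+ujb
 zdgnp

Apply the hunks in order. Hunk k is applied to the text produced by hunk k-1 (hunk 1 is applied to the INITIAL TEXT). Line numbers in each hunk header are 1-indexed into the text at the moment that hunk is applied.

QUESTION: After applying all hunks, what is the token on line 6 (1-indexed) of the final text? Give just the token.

Answer: ujb

Derivation:
Hunk 1: at line 6 remove [ljrkd,hpi,srvz] add [toc] -> 9 lines: ris qbrl kygb ijisx ldvqz zdgnp toc xgb hkoch
Hunk 2: at line 3 remove [ldvqz] add [cul,wmh,npdtj] -> 11 lines: ris qbrl kygb ijisx cul wmh npdtj zdgnp toc xgb hkoch
Hunk 3: at line 3 remove [cul,wmh,npdtj] add [uioa,uvj] -> 10 lines: ris qbrl kygb ijisx uioa uvj zdgnp toc xgb hkoch
Hunk 4: at line 3 remove [ijisx,uioa,uvj] add [nzvwc,fyhu,ujb] -> 10 lines: ris qbrl kygb nzvwc fyhu ujb zdgnp toc xgb hkoch
Final line 6: ujb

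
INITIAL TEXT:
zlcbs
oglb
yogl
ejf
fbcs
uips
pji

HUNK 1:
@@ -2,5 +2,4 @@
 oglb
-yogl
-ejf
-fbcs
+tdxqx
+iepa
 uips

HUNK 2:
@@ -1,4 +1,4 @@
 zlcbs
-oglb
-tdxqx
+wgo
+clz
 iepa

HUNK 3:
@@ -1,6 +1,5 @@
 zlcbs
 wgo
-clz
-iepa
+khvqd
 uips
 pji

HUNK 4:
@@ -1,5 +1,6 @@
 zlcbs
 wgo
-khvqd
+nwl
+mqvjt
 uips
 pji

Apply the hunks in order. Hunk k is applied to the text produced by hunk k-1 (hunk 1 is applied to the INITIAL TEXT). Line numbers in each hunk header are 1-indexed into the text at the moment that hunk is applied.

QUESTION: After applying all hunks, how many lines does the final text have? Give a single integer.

Answer: 6

Derivation:
Hunk 1: at line 2 remove [yogl,ejf,fbcs] add [tdxqx,iepa] -> 6 lines: zlcbs oglb tdxqx iepa uips pji
Hunk 2: at line 1 remove [oglb,tdxqx] add [wgo,clz] -> 6 lines: zlcbs wgo clz iepa uips pji
Hunk 3: at line 1 remove [clz,iepa] add [khvqd] -> 5 lines: zlcbs wgo khvqd uips pji
Hunk 4: at line 1 remove [khvqd] add [nwl,mqvjt] -> 6 lines: zlcbs wgo nwl mqvjt uips pji
Final line count: 6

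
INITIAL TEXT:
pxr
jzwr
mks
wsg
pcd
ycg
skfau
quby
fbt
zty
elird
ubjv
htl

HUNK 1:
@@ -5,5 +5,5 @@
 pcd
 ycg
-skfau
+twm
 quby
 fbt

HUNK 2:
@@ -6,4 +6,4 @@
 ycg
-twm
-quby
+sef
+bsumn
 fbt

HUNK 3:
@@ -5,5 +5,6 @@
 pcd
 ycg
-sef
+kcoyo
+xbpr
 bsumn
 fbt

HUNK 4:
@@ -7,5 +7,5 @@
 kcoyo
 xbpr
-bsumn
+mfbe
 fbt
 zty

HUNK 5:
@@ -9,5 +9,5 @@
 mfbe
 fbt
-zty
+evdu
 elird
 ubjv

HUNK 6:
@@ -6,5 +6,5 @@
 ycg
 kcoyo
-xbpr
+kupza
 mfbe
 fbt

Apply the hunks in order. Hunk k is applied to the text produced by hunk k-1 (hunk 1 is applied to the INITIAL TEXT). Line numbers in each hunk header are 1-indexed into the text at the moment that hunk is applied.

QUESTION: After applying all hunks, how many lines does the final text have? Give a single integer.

Answer: 14

Derivation:
Hunk 1: at line 5 remove [skfau] add [twm] -> 13 lines: pxr jzwr mks wsg pcd ycg twm quby fbt zty elird ubjv htl
Hunk 2: at line 6 remove [twm,quby] add [sef,bsumn] -> 13 lines: pxr jzwr mks wsg pcd ycg sef bsumn fbt zty elird ubjv htl
Hunk 3: at line 5 remove [sef] add [kcoyo,xbpr] -> 14 lines: pxr jzwr mks wsg pcd ycg kcoyo xbpr bsumn fbt zty elird ubjv htl
Hunk 4: at line 7 remove [bsumn] add [mfbe] -> 14 lines: pxr jzwr mks wsg pcd ycg kcoyo xbpr mfbe fbt zty elird ubjv htl
Hunk 5: at line 9 remove [zty] add [evdu] -> 14 lines: pxr jzwr mks wsg pcd ycg kcoyo xbpr mfbe fbt evdu elird ubjv htl
Hunk 6: at line 6 remove [xbpr] add [kupza] -> 14 lines: pxr jzwr mks wsg pcd ycg kcoyo kupza mfbe fbt evdu elird ubjv htl
Final line count: 14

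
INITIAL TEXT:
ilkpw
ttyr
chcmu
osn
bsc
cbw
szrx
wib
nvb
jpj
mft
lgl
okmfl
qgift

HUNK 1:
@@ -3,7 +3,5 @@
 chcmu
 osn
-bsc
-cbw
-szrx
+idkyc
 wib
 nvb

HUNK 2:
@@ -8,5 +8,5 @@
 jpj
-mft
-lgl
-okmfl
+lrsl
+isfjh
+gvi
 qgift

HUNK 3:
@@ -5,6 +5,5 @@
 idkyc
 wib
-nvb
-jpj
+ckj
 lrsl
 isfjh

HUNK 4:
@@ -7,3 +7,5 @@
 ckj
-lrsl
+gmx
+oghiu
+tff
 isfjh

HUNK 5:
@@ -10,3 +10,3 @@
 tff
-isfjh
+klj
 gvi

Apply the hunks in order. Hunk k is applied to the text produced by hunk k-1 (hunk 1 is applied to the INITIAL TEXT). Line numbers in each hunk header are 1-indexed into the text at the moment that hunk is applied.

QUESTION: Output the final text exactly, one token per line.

Answer: ilkpw
ttyr
chcmu
osn
idkyc
wib
ckj
gmx
oghiu
tff
klj
gvi
qgift

Derivation:
Hunk 1: at line 3 remove [bsc,cbw,szrx] add [idkyc] -> 12 lines: ilkpw ttyr chcmu osn idkyc wib nvb jpj mft lgl okmfl qgift
Hunk 2: at line 8 remove [mft,lgl,okmfl] add [lrsl,isfjh,gvi] -> 12 lines: ilkpw ttyr chcmu osn idkyc wib nvb jpj lrsl isfjh gvi qgift
Hunk 3: at line 5 remove [nvb,jpj] add [ckj] -> 11 lines: ilkpw ttyr chcmu osn idkyc wib ckj lrsl isfjh gvi qgift
Hunk 4: at line 7 remove [lrsl] add [gmx,oghiu,tff] -> 13 lines: ilkpw ttyr chcmu osn idkyc wib ckj gmx oghiu tff isfjh gvi qgift
Hunk 5: at line 10 remove [isfjh] add [klj] -> 13 lines: ilkpw ttyr chcmu osn idkyc wib ckj gmx oghiu tff klj gvi qgift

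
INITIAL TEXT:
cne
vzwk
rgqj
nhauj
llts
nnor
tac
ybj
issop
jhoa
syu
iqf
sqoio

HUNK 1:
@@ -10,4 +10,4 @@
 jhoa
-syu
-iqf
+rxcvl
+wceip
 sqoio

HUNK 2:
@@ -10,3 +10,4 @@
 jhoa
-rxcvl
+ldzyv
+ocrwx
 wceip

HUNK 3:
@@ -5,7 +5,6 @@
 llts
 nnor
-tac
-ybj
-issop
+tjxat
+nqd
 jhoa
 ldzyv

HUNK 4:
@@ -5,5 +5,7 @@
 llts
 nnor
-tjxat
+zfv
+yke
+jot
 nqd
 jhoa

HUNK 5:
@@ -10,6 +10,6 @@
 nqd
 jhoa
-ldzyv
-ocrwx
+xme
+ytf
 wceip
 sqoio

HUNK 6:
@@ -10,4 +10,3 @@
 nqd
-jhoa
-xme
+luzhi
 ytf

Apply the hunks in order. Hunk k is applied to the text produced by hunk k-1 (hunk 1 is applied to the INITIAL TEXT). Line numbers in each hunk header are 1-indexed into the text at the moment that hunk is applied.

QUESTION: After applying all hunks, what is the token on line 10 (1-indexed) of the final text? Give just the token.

Hunk 1: at line 10 remove [syu,iqf] add [rxcvl,wceip] -> 13 lines: cne vzwk rgqj nhauj llts nnor tac ybj issop jhoa rxcvl wceip sqoio
Hunk 2: at line 10 remove [rxcvl] add [ldzyv,ocrwx] -> 14 lines: cne vzwk rgqj nhauj llts nnor tac ybj issop jhoa ldzyv ocrwx wceip sqoio
Hunk 3: at line 5 remove [tac,ybj,issop] add [tjxat,nqd] -> 13 lines: cne vzwk rgqj nhauj llts nnor tjxat nqd jhoa ldzyv ocrwx wceip sqoio
Hunk 4: at line 5 remove [tjxat] add [zfv,yke,jot] -> 15 lines: cne vzwk rgqj nhauj llts nnor zfv yke jot nqd jhoa ldzyv ocrwx wceip sqoio
Hunk 5: at line 10 remove [ldzyv,ocrwx] add [xme,ytf] -> 15 lines: cne vzwk rgqj nhauj llts nnor zfv yke jot nqd jhoa xme ytf wceip sqoio
Hunk 6: at line 10 remove [jhoa,xme] add [luzhi] -> 14 lines: cne vzwk rgqj nhauj llts nnor zfv yke jot nqd luzhi ytf wceip sqoio
Final line 10: nqd

Answer: nqd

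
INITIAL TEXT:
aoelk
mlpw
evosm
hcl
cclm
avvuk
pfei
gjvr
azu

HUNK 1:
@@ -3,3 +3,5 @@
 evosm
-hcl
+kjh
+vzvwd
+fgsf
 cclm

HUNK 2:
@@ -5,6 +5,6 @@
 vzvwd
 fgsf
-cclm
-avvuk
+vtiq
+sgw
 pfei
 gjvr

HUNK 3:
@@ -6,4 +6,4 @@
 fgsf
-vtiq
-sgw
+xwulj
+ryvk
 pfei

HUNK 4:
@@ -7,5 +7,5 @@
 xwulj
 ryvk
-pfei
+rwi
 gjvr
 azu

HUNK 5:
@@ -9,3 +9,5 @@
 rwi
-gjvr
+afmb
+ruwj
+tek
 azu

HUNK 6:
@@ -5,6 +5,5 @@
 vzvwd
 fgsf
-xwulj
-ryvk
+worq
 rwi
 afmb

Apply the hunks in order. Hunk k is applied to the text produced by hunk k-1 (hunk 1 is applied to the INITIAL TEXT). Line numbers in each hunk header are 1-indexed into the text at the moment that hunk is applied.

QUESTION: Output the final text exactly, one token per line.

Answer: aoelk
mlpw
evosm
kjh
vzvwd
fgsf
worq
rwi
afmb
ruwj
tek
azu

Derivation:
Hunk 1: at line 3 remove [hcl] add [kjh,vzvwd,fgsf] -> 11 lines: aoelk mlpw evosm kjh vzvwd fgsf cclm avvuk pfei gjvr azu
Hunk 2: at line 5 remove [cclm,avvuk] add [vtiq,sgw] -> 11 lines: aoelk mlpw evosm kjh vzvwd fgsf vtiq sgw pfei gjvr azu
Hunk 3: at line 6 remove [vtiq,sgw] add [xwulj,ryvk] -> 11 lines: aoelk mlpw evosm kjh vzvwd fgsf xwulj ryvk pfei gjvr azu
Hunk 4: at line 7 remove [pfei] add [rwi] -> 11 lines: aoelk mlpw evosm kjh vzvwd fgsf xwulj ryvk rwi gjvr azu
Hunk 5: at line 9 remove [gjvr] add [afmb,ruwj,tek] -> 13 lines: aoelk mlpw evosm kjh vzvwd fgsf xwulj ryvk rwi afmb ruwj tek azu
Hunk 6: at line 5 remove [xwulj,ryvk] add [worq] -> 12 lines: aoelk mlpw evosm kjh vzvwd fgsf worq rwi afmb ruwj tek azu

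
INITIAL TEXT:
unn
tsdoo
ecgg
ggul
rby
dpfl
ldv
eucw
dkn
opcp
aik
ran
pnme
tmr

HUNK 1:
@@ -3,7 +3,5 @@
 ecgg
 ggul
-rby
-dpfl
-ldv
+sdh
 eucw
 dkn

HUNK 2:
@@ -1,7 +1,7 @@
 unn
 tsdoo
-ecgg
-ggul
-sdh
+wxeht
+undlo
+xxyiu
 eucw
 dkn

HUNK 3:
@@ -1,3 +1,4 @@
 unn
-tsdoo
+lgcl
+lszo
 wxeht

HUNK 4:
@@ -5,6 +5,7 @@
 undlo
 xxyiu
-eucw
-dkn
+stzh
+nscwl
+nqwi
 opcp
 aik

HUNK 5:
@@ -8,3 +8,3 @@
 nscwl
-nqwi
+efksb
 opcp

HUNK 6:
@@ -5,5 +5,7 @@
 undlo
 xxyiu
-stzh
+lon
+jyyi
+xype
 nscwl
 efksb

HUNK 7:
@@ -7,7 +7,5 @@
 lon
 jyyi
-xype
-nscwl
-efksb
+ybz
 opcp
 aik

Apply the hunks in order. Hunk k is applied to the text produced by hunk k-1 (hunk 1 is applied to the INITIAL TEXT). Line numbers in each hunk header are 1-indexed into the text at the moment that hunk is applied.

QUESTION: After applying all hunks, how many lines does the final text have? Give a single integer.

Hunk 1: at line 3 remove [rby,dpfl,ldv] add [sdh] -> 12 lines: unn tsdoo ecgg ggul sdh eucw dkn opcp aik ran pnme tmr
Hunk 2: at line 1 remove [ecgg,ggul,sdh] add [wxeht,undlo,xxyiu] -> 12 lines: unn tsdoo wxeht undlo xxyiu eucw dkn opcp aik ran pnme tmr
Hunk 3: at line 1 remove [tsdoo] add [lgcl,lszo] -> 13 lines: unn lgcl lszo wxeht undlo xxyiu eucw dkn opcp aik ran pnme tmr
Hunk 4: at line 5 remove [eucw,dkn] add [stzh,nscwl,nqwi] -> 14 lines: unn lgcl lszo wxeht undlo xxyiu stzh nscwl nqwi opcp aik ran pnme tmr
Hunk 5: at line 8 remove [nqwi] add [efksb] -> 14 lines: unn lgcl lszo wxeht undlo xxyiu stzh nscwl efksb opcp aik ran pnme tmr
Hunk 6: at line 5 remove [stzh] add [lon,jyyi,xype] -> 16 lines: unn lgcl lszo wxeht undlo xxyiu lon jyyi xype nscwl efksb opcp aik ran pnme tmr
Hunk 7: at line 7 remove [xype,nscwl,efksb] add [ybz] -> 14 lines: unn lgcl lszo wxeht undlo xxyiu lon jyyi ybz opcp aik ran pnme tmr
Final line count: 14

Answer: 14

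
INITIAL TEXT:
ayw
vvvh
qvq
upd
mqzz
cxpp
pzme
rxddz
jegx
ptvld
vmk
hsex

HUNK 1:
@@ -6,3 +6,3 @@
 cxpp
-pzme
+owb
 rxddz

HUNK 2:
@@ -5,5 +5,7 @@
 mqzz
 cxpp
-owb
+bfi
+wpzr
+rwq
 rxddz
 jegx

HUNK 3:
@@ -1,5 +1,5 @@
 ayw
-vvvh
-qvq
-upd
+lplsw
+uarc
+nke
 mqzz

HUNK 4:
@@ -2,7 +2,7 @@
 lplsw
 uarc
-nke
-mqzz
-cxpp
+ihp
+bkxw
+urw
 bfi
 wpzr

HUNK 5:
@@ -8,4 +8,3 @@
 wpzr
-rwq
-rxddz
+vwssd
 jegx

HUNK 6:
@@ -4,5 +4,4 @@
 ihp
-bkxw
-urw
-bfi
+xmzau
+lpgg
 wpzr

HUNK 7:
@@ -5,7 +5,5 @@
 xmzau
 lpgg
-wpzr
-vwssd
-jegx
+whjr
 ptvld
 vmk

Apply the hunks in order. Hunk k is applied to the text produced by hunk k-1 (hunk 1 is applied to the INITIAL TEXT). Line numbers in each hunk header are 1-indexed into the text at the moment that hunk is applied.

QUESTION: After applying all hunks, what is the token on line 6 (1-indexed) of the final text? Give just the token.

Answer: lpgg

Derivation:
Hunk 1: at line 6 remove [pzme] add [owb] -> 12 lines: ayw vvvh qvq upd mqzz cxpp owb rxddz jegx ptvld vmk hsex
Hunk 2: at line 5 remove [owb] add [bfi,wpzr,rwq] -> 14 lines: ayw vvvh qvq upd mqzz cxpp bfi wpzr rwq rxddz jegx ptvld vmk hsex
Hunk 3: at line 1 remove [vvvh,qvq,upd] add [lplsw,uarc,nke] -> 14 lines: ayw lplsw uarc nke mqzz cxpp bfi wpzr rwq rxddz jegx ptvld vmk hsex
Hunk 4: at line 2 remove [nke,mqzz,cxpp] add [ihp,bkxw,urw] -> 14 lines: ayw lplsw uarc ihp bkxw urw bfi wpzr rwq rxddz jegx ptvld vmk hsex
Hunk 5: at line 8 remove [rwq,rxddz] add [vwssd] -> 13 lines: ayw lplsw uarc ihp bkxw urw bfi wpzr vwssd jegx ptvld vmk hsex
Hunk 6: at line 4 remove [bkxw,urw,bfi] add [xmzau,lpgg] -> 12 lines: ayw lplsw uarc ihp xmzau lpgg wpzr vwssd jegx ptvld vmk hsex
Hunk 7: at line 5 remove [wpzr,vwssd,jegx] add [whjr] -> 10 lines: ayw lplsw uarc ihp xmzau lpgg whjr ptvld vmk hsex
Final line 6: lpgg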